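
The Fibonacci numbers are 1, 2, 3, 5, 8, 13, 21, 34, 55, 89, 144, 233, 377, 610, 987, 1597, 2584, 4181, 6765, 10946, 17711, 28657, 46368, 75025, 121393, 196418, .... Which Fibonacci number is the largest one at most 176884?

121393 ≤ 176884 < 196418, so the largest Fibonacci number not exceeding 176884 is 121393.

121393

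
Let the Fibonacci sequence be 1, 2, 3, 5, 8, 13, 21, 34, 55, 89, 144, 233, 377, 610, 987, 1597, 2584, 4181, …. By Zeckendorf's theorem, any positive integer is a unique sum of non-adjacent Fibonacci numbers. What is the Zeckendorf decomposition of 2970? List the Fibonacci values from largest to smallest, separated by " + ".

2584 + 377 + 8 + 1

take 2584 (≤ 2970); 2970 − 2584 = 386
take 377 (≤ 386); 386 − 377 = 9
take 8 (≤ 9); 9 − 8 = 1
take 1 (≤ 1); 1 − 1 = 0
So 2970 = 2584 + 377 + 8 + 1, with no two terms consecutive in the sequence.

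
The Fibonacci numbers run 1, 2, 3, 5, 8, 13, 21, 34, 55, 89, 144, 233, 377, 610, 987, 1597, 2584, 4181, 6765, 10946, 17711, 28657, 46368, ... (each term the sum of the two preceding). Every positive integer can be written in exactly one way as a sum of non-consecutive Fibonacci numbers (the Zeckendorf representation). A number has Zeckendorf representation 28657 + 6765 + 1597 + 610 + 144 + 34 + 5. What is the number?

37812

28657 + 6765 + 1597 + 610 + 144 + 34 + 5 = 37812.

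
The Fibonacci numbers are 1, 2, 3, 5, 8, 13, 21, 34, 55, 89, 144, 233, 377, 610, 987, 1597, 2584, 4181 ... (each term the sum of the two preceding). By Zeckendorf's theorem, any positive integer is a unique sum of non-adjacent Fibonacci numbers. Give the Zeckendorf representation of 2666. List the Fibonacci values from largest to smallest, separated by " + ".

Repeatedly subtract the largest Fibonacci number that fits:
largest Fibonacci ≤ 2666 is 2584; 2666 − 2584 = 82
largest Fibonacci ≤ 82 is 55; 82 − 55 = 27
largest Fibonacci ≤ 27 is 21; 27 − 21 = 6
largest Fibonacci ≤ 6 is 5; 6 − 5 = 1
largest Fibonacci ≤ 1 is 1; 1 − 1 = 0
So 2666 = 2584 + 55 + 21 + 5 + 1, with no two terms consecutive in the sequence.

2584 + 55 + 21 + 5 + 1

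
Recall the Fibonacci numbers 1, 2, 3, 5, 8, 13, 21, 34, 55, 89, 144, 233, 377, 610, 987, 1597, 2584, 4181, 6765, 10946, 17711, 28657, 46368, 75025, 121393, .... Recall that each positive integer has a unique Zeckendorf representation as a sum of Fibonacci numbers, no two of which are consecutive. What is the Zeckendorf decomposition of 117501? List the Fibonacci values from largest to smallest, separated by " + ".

75025 + 28657 + 10946 + 2584 + 233 + 55 + 1

Repeatedly subtract the largest Fibonacci number that fits:
subtract 75025 from 117501: 42476 remains
subtract 28657 from 42476: 13819 remains
subtract 10946 from 13819: 2873 remains
subtract 2584 from 2873: 289 remains
subtract 233 from 289: 56 remains
subtract 55 from 56: 1 remains
subtract 1 from 1: 0 remains
So 117501 = 75025 + 28657 + 10946 + 2584 + 233 + 55 + 1, with no two terms consecutive in the sequence.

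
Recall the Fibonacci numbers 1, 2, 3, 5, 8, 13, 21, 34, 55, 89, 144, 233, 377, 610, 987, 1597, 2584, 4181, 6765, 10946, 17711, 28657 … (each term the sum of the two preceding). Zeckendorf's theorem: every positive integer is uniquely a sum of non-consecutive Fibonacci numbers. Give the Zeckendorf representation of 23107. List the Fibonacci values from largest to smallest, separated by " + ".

17711 + 4181 + 987 + 144 + 55 + 21 + 8

Repeatedly subtract the largest Fibonacci number that fits:
take 17711 (≤ 23107); 23107 − 17711 = 5396
take 4181 (≤ 5396); 5396 − 4181 = 1215
take 987 (≤ 1215); 1215 − 987 = 228
take 144 (≤ 228); 228 − 144 = 84
take 55 (≤ 84); 84 − 55 = 29
take 21 (≤ 29); 29 − 21 = 8
take 8 (≤ 8); 8 − 8 = 0
So 23107 = 17711 + 4181 + 987 + 144 + 55 + 21 + 8, with no two terms consecutive in the sequence.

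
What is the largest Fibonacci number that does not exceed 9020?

6765

6765 ≤ 9020 < 10946, so the largest Fibonacci number not exceeding 9020 is 6765.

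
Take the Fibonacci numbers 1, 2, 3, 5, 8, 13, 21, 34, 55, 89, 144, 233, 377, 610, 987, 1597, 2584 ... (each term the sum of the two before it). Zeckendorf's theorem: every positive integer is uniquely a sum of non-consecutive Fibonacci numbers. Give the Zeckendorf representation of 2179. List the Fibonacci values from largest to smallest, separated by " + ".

2179: greatest Fibonacci not exceeding it is 1597, leaving 582
582: greatest Fibonacci not exceeding it is 377, leaving 205
205: greatest Fibonacci not exceeding it is 144, leaving 61
61: greatest Fibonacci not exceeding it is 55, leaving 6
6: greatest Fibonacci not exceeding it is 5, leaving 1
1: greatest Fibonacci not exceeding it is 1, leaving 0
So 2179 = 1597 + 377 + 144 + 55 + 5 + 1, with no two terms consecutive in the sequence.

1597 + 377 + 144 + 55 + 5 + 1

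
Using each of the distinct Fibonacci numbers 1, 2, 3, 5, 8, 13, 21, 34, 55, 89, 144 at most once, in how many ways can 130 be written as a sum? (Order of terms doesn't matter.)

Starting from the Zeckendorf form and repeatedly splitting a term F_k into F_{k−1} + F_{k−2} (when neither is already used) reaches every representation.
130 = 89+34+5+2 = 89+21+13+5+2 = 55+34+21+13+5+2 — 3 representations.

3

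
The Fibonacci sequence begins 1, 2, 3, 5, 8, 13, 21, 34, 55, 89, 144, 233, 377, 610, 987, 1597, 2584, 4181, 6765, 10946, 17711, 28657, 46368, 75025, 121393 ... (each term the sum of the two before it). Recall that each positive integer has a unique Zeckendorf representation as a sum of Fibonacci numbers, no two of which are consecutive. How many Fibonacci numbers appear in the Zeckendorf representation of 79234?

Repeatedly subtract the largest Fibonacci number that fits:
subtract 75025 from 79234: 4209 remains
subtract 4181 from 4209: 28 remains
subtract 21 from 28: 7 remains
subtract 5 from 7: 2 remains
subtract 2 from 2: 0 remains
79234 = 75025 + 4181 + 21 + 5 + 2, which has 5 terms.

5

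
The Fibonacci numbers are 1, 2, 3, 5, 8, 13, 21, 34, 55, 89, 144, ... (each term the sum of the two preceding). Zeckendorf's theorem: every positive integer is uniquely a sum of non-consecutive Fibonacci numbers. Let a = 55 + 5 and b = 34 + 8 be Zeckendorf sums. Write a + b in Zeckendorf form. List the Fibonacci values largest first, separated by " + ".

89 + 13

The two numbers are 60 and 42, so their sum is 102.
102: greatest Fibonacci not exceeding it is 89, leaving 13
13: greatest Fibonacci not exceeding it is 13, leaving 0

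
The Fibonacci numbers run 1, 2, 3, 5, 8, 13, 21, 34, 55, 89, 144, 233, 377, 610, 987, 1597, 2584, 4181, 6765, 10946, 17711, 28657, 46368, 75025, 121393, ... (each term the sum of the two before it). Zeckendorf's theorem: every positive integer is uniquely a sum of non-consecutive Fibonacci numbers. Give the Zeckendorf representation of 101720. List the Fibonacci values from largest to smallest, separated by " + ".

101720 − 75025 = 26695
26695 − 17711 = 8984
8984 − 6765 = 2219
2219 − 1597 = 622
622 − 610 = 12
12 − 8 = 4
4 − 3 = 1
1 − 1 = 0
So 101720 = 75025 + 17711 + 6765 + 1597 + 610 + 8 + 3 + 1, with no two terms consecutive in the sequence.

75025 + 17711 + 6765 + 1597 + 610 + 8 + 3 + 1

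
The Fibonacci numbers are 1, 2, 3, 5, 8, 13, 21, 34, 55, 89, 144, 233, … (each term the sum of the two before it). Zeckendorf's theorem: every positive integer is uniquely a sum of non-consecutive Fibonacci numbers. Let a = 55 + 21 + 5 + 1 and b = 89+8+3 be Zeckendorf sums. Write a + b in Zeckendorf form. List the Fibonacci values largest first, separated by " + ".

The two numbers are 82 and 100, so their sum is 182.
Greedy algorithm:
182: greatest Fibonacci not exceeding it is 144, leaving 38
38: greatest Fibonacci not exceeding it is 34, leaving 4
4: greatest Fibonacci not exceeding it is 3, leaving 1
1: greatest Fibonacci not exceeding it is 1, leaving 0

144 + 34 + 3 + 1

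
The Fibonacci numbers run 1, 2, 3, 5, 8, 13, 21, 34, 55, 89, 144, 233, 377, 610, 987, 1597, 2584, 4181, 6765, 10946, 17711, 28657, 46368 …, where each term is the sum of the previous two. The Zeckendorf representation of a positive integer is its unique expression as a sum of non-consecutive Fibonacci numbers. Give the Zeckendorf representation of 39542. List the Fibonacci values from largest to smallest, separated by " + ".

39542 − 28657 = 10885
10885 − 6765 = 4120
4120 − 2584 = 1536
1536 − 987 = 549
549 − 377 = 172
172 − 144 = 28
28 − 21 = 7
7 − 5 = 2
2 − 2 = 0
So 39542 = 28657 + 6765 + 2584 + 987 + 377 + 144 + 21 + 5 + 2, with no two terms consecutive in the sequence.

28657 + 6765 + 2584 + 987 + 377 + 144 + 21 + 5 + 2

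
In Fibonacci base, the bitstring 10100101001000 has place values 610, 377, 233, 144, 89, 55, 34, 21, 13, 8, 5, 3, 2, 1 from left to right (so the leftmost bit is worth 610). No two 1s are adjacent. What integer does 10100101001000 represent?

924

Summing the place values of the 1 bits: 610 + 233 + 55 + 21 + 5 = 924.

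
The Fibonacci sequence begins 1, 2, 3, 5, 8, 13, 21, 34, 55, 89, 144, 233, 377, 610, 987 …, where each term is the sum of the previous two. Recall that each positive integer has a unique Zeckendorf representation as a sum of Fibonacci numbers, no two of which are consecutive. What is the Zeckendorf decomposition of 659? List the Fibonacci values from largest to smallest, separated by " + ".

610 + 34 + 13 + 2

659 − 610 = 49
49 − 34 = 15
15 − 13 = 2
2 − 2 = 0
So 659 = 610 + 34 + 13 + 2, with no two terms consecutive in the sequence.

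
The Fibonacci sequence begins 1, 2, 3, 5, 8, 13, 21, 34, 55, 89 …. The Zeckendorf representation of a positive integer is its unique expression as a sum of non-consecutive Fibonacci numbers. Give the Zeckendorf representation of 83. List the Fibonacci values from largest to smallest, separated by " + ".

83: greatest Fibonacci not exceeding it is 55, leaving 28
28: greatest Fibonacci not exceeding it is 21, leaving 7
7: greatest Fibonacci not exceeding it is 5, leaving 2
2: greatest Fibonacci not exceeding it is 2, leaving 0
So 83 = 55 + 21 + 5 + 2, with no two terms consecutive in the sequence.

55 + 21 + 5 + 2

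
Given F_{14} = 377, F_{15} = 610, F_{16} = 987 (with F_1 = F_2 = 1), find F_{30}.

832040

By the addition formula F_{m+n} = F_m F_{n+1} + F_{m−1} F_n with m=16, n=14: F_{30} = 987·610 + 610·377 = 602070 + 229970 = 832040.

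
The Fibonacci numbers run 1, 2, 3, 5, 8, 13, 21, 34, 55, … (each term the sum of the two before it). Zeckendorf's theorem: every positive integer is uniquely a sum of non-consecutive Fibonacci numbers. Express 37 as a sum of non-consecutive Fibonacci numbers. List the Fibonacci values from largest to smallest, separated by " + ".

Greedy algorithm:
34 ≤ 37 < 55, so take 34; remainder 3
3 ≤ 3 < 5, so take 3; remainder 0
So 37 = 34 + 3, with no two terms consecutive in the sequence.

34 + 3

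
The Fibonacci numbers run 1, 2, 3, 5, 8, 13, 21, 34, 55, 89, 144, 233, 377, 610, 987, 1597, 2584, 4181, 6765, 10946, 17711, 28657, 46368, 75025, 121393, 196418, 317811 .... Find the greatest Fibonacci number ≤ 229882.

196418 ≤ 229882 < 317811, so the largest Fibonacci number not exceeding 229882 is 196418.

196418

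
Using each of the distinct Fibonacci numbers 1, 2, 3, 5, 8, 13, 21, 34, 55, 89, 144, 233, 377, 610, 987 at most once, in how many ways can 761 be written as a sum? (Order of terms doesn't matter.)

8

Each representation comes from the Zeckendorf form by replacing some F_k with F_{k−1} + F_{k−2} where possible.
761 = 610+144+5+2 = 610+89+55+5+2 = 377+233+144+5+2 = 610+89+34+21+5+2 = … (4 more), for 8 in all.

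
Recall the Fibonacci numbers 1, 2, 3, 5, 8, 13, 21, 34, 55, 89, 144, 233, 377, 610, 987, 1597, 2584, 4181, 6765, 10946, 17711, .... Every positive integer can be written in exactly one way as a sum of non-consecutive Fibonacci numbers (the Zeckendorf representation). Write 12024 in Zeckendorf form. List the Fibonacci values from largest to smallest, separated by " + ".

Repeatedly subtract the largest Fibonacci number that fits:
subtract 10946 from 12024: 1078 remains
subtract 987 from 1078: 91 remains
subtract 89 from 91: 2 remains
subtract 2 from 2: 0 remains
So 12024 = 10946 + 987 + 89 + 2, with no two terms consecutive in the sequence.

10946 + 987 + 89 + 2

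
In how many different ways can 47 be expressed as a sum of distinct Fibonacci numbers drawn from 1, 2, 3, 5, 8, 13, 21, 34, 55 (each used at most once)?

5

Each representation comes from the Zeckendorf form by replacing some F_k with F_{k−1} + F_{k−2} where possible.
47 = 34+13 = 34+8+5 = 34+8+3+2 = 21+13+8+5 = 21+13+8+3+2 — 5 representations.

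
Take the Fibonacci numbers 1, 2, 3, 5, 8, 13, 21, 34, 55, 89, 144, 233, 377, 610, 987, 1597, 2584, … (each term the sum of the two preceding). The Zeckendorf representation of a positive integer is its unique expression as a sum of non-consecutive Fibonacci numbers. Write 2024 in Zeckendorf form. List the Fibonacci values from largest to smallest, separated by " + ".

2024 − 1597 = 427
427 − 377 = 50
50 − 34 = 16
16 − 13 = 3
3 − 3 = 0
So 2024 = 1597 + 377 + 34 + 13 + 3, with no two terms consecutive in the sequence.

1597 + 377 + 34 + 13 + 3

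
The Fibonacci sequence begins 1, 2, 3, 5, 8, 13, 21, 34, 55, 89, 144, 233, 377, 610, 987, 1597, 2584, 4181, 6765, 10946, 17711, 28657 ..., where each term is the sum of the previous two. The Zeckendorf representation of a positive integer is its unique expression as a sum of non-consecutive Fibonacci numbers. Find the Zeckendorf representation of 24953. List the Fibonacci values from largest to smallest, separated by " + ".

largest Fibonacci ≤ 24953 is 17711; 24953 − 17711 = 7242
largest Fibonacci ≤ 7242 is 6765; 7242 − 6765 = 477
largest Fibonacci ≤ 477 is 377; 477 − 377 = 100
largest Fibonacci ≤ 100 is 89; 100 − 89 = 11
largest Fibonacci ≤ 11 is 8; 11 − 8 = 3
largest Fibonacci ≤ 3 is 3; 3 − 3 = 0
So 24953 = 17711 + 6765 + 377 + 89 + 8 + 3, with no two terms consecutive in the sequence.

17711 + 6765 + 377 + 89 + 8 + 3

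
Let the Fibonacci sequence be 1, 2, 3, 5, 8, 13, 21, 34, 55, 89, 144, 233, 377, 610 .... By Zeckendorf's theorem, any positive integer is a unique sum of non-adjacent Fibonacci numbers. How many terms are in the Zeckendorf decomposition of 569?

5

Greedy algorithm:
take 377 (≤ 569); 569 − 377 = 192
take 144 (≤ 192); 192 − 144 = 48
take 34 (≤ 48); 48 − 34 = 14
take 13 (≤ 14); 14 − 13 = 1
take 1 (≤ 1); 1 − 1 = 0
569 = 377 + 144 + 34 + 13 + 1, which has 5 terms.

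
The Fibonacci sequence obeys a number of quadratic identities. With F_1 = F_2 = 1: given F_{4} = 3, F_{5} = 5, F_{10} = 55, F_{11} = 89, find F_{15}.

610

By the addition formula F_{m+n} = F_m F_{n+1} + F_{m−1} F_n with m=5, n=10: F_{15} = 5·89 + 3·55 = 445 + 165 = 610.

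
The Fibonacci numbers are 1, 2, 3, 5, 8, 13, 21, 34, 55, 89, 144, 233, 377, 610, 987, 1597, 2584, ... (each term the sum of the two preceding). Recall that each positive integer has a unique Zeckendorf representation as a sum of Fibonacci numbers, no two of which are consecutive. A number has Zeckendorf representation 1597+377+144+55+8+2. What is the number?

2183

1597+377+144+55+8+2 = 2183.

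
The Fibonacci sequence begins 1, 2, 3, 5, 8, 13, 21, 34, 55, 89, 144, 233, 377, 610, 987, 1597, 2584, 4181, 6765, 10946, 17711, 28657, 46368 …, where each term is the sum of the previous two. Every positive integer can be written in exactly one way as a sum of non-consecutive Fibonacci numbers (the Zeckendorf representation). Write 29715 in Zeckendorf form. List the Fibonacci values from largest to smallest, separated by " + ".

28657 + 987 + 55 + 13 + 3

subtract 28657 from 29715: 1058 remains
subtract 987 from 1058: 71 remains
subtract 55 from 71: 16 remains
subtract 13 from 16: 3 remains
subtract 3 from 3: 0 remains
So 29715 = 28657 + 987 + 55 + 13 + 3, with no two terms consecutive in the sequence.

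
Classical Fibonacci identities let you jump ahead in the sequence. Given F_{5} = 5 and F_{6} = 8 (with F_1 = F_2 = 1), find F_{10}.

By the doubling identity F_{2k} = F_k(2F_{k+1} − F_k): F_{10} = 5·(2·8 − 5) = 5·11 = 55.

55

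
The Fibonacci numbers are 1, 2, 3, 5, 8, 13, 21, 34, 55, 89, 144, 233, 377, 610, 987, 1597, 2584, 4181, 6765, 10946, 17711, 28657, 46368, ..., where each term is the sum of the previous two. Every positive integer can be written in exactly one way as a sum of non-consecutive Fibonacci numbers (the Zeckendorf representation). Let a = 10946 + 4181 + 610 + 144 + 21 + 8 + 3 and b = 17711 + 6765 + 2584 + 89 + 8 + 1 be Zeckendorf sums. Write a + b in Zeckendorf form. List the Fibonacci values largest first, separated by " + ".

The two numbers are 15913 and 27158, so their sum is 43071.
largest Fibonacci ≤ 43071 is 28657; 43071 − 28657 = 14414
largest Fibonacci ≤ 14414 is 10946; 14414 − 10946 = 3468
largest Fibonacci ≤ 3468 is 2584; 3468 − 2584 = 884
largest Fibonacci ≤ 884 is 610; 884 − 610 = 274
largest Fibonacci ≤ 274 is 233; 274 − 233 = 41
largest Fibonacci ≤ 41 is 34; 41 − 34 = 7
largest Fibonacci ≤ 7 is 5; 7 − 5 = 2
largest Fibonacci ≤ 2 is 2; 2 − 2 = 0

28657 + 10946 + 2584 + 610 + 233 + 34 + 5 + 2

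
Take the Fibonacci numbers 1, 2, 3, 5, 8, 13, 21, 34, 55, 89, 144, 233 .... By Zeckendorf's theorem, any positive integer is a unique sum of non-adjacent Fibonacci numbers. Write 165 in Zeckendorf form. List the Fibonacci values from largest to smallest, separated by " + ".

144 + 21

Greedy algorithm:
take 144 (≤ 165); 165 − 144 = 21
take 21 (≤ 21); 21 − 21 = 0
So 165 = 144 + 21, with no two terms consecutive in the sequence.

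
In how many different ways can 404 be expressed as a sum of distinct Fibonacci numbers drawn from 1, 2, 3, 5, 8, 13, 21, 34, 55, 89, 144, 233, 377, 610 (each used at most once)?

14

Each representation comes from the Zeckendorf form by replacing some F_k with F_{k−1} + F_{k−2} where possible.
404 = 377+21+5+1 = 377+21+3+2+1 = 377+13+8+5+1 = 233+144+21+5+1 = 377+13+8+3+2+1 = … (9 more), for 14 in all.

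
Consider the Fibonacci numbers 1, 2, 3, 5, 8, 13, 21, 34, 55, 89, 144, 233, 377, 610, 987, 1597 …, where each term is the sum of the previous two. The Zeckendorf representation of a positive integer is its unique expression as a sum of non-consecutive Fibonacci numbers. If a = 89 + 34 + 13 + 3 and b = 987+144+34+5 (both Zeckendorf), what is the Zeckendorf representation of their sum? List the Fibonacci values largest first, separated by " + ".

987 + 233 + 89

The two numbers are 139 and 1170, so their sum is 1309.
Greedily peel off the largest Fibonacci term at each step:
subtract 987 from 1309: 322 remains
subtract 233 from 322: 89 remains
subtract 89 from 89: 0 remains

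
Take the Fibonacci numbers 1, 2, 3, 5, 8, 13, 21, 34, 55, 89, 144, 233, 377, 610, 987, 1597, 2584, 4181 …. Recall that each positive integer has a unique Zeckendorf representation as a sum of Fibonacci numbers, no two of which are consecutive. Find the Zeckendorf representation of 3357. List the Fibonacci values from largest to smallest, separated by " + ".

2584 + 610 + 144 + 13 + 5 + 1

subtract 2584 from 3357: 773 remains
subtract 610 from 773: 163 remains
subtract 144 from 163: 19 remains
subtract 13 from 19: 6 remains
subtract 5 from 6: 1 remains
subtract 1 from 1: 0 remains
So 3357 = 2584 + 610 + 144 + 13 + 5 + 1, with no two terms consecutive in the sequence.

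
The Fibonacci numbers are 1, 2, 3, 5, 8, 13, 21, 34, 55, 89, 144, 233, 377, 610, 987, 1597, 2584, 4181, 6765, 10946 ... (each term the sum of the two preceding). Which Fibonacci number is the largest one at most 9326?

6765

6765 ≤ 9326 < 10946, so the largest Fibonacci number not exceeding 9326 is 6765.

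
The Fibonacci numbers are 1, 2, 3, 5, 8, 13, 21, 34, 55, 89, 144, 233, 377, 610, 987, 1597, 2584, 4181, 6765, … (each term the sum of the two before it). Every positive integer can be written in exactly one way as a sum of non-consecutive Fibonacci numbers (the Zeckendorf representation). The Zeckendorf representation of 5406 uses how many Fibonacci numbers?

take 4181 (≤ 5406); 5406 − 4181 = 1225
take 987 (≤ 1225); 1225 − 987 = 238
take 233 (≤ 238); 238 − 233 = 5
take 5 (≤ 5); 5 − 5 = 0
5406 = 4181 + 987 + 233 + 5, which has 4 terms.

4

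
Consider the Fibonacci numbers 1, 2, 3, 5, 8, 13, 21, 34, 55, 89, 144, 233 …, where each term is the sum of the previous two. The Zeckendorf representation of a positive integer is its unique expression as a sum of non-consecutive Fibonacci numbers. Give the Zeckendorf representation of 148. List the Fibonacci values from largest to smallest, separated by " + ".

Greedily peel off the largest Fibonacci term at each step:
148 − 144 = 4
4 − 3 = 1
1 − 1 = 0
So 148 = 144 + 3 + 1, with no two terms consecutive in the sequence.

144 + 3 + 1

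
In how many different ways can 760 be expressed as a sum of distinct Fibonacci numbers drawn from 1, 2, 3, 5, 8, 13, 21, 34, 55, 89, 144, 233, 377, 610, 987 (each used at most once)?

16

Each representation comes from the Zeckendorf form by replacing some F_k with F_{k−1} + F_{k−2} where possible.
760 = 610+144+5+1 = 610+144+3+2+1 = 610+89+55+5+1 = 377+233+144+5+1 = 610+89+55+3+2+1 = … (11 more), for 16 in all.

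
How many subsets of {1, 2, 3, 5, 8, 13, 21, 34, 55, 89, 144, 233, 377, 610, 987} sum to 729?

15

729 = 610+89+21+8+1 = 610+89+21+5+3+1 = 610+55+34+21+8+1 = 377+233+89+21+8+1 = … (11 more), for 15 in all.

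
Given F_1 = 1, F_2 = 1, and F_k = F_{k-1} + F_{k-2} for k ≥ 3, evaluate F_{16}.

987

Iterating the recurrence up to F_{10} = 55 and F_{9} = 34:
F_{11} = F_{10} + F_{9} = 55 + 34 = 89
F_{12} = F_{11} + F_{10} = 89 + 55 = 144
F_{13} = F_{12} + F_{11} = 144 + 89 = 233
F_{14} = F_{13} + F_{12} = 233 + 144 = 377
F_{15} = F_{14} + F_{13} = 377 + 233 = 610
F_{16} = F_{15} + F_{14} = 610 + 377 = 987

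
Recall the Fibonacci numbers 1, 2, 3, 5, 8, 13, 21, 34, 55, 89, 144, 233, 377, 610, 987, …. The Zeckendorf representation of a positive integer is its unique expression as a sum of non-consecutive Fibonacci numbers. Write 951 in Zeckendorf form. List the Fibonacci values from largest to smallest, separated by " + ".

take 610 (≤ 951); 951 − 610 = 341
take 233 (≤ 341); 341 − 233 = 108
take 89 (≤ 108); 108 − 89 = 19
take 13 (≤ 19); 19 − 13 = 6
take 5 (≤ 6); 6 − 5 = 1
take 1 (≤ 1); 1 − 1 = 0
So 951 = 610 + 233 + 89 + 13 + 5 + 1, with no two terms consecutive in the sequence.

610 + 233 + 89 + 13 + 5 + 1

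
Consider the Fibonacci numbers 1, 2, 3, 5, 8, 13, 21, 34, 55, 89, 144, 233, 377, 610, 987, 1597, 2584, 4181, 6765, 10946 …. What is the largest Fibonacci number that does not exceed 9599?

6765 ≤ 9599 < 10946, so the largest Fibonacci number not exceeding 9599 is 6765.

6765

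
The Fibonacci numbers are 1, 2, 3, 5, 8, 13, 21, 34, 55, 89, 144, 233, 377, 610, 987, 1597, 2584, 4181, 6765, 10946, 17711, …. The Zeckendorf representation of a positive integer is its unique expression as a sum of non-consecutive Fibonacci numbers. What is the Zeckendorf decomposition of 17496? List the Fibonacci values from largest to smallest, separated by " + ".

Greedily peel off the largest Fibonacci term at each step:
take 10946 (≤ 17496); 17496 − 10946 = 6550
take 4181 (≤ 6550); 6550 − 4181 = 2369
take 1597 (≤ 2369); 2369 − 1597 = 772
take 610 (≤ 772); 772 − 610 = 162
take 144 (≤ 162); 162 − 144 = 18
take 13 (≤ 18); 18 − 13 = 5
take 5 (≤ 5); 5 − 5 = 0
So 17496 = 10946 + 4181 + 1597 + 610 + 144 + 13 + 5, with no two terms consecutive in the sequence.

10946 + 4181 + 1597 + 610 + 144 + 13 + 5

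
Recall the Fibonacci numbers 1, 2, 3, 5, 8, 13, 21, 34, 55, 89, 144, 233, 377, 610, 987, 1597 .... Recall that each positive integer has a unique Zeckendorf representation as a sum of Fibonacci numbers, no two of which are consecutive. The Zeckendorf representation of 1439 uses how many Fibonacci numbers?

6

Greedily peel off the largest Fibonacci term at each step:
largest Fibonacci ≤ 1439 is 987; 1439 − 987 = 452
largest Fibonacci ≤ 452 is 377; 452 − 377 = 75
largest Fibonacci ≤ 75 is 55; 75 − 55 = 20
largest Fibonacci ≤ 20 is 13; 20 − 13 = 7
largest Fibonacci ≤ 7 is 5; 7 − 5 = 2
largest Fibonacci ≤ 2 is 2; 2 − 2 = 0
1439 = 987 + 377 + 55 + 13 + 5 + 2, which has 6 terms.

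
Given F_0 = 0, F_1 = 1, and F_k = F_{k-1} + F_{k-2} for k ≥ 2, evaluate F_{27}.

196418

Iterating the recurrence up to F_{19} = 4181 and F_{18} = 2584:
F_{20} = F_{19} + F_{18} = 4181 + 2584 = 6765
F_{21} = F_{20} + F_{19} = 6765 + 4181 = 10946
F_{22} = F_{21} + F_{20} = 10946 + 6765 = 17711
F_{23} = F_{22} + F_{21} = 17711 + 10946 = 28657
F_{24} = F_{23} + F_{22} = 28657 + 17711 = 46368
F_{25} = F_{24} + F_{23} = 46368 + 28657 = 75025
F_{26} = F_{25} + F_{24} = 75025 + 46368 = 121393
F_{27} = F_{26} + F_{25} = 121393 + 75025 = 196418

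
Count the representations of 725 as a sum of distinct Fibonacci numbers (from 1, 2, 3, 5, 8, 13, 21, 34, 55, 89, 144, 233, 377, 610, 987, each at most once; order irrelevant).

20

Starting from the Zeckendorf form and repeatedly splitting a term F_k into F_{k−1} + F_{k−2} (when neither is already used) reaches every representation.
725 = 610+89+21+5 = 610+89+21+3+2 = 610+89+13+8+5 = 610+55+34+21+5 = 377+233+89+21+5 = … (15 more), for 20 in all.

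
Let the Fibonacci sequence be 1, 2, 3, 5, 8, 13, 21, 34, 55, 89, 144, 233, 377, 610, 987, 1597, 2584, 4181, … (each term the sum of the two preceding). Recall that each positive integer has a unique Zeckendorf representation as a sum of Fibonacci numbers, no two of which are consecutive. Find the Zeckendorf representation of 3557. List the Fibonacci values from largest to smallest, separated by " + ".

2584 + 610 + 233 + 89 + 34 + 5 + 2

take 2584 (≤ 3557); 3557 − 2584 = 973
take 610 (≤ 973); 973 − 610 = 363
take 233 (≤ 363); 363 − 233 = 130
take 89 (≤ 130); 130 − 89 = 41
take 34 (≤ 41); 41 − 34 = 7
take 5 (≤ 7); 7 − 5 = 2
take 2 (≤ 2); 2 − 2 = 0
So 3557 = 2584 + 610 + 233 + 89 + 34 + 5 + 2, with no two terms consecutive in the sequence.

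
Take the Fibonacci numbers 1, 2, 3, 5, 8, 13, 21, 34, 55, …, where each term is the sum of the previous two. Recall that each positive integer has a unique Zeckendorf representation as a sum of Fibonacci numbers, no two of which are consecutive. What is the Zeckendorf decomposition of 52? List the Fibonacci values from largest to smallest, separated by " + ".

34 + 13 + 5

52 − 34 = 18
18 − 13 = 5
5 − 5 = 0
So 52 = 34 + 13 + 5, with no two terms consecutive in the sequence.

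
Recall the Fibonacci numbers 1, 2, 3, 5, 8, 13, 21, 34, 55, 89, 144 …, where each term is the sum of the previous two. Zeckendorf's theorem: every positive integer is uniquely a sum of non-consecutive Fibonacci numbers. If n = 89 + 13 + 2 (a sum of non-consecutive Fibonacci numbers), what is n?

104

89 + 13 + 2 = 104.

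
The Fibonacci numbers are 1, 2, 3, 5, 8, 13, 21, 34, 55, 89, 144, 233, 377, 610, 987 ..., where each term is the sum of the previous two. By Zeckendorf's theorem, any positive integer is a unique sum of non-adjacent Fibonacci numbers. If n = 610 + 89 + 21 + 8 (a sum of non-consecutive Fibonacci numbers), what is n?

610 + 89 + 21 + 8 = 728.

728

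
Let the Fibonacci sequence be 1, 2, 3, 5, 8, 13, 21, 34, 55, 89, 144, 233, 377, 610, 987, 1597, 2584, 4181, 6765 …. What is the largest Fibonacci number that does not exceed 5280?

4181

4181 ≤ 5280 < 6765, so the largest Fibonacci number not exceeding 5280 is 4181.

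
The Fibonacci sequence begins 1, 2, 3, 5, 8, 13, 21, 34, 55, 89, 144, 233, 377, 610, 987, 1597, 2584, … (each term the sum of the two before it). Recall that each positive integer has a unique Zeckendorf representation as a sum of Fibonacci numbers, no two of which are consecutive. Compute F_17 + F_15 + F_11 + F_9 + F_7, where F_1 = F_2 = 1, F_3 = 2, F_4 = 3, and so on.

2343

F_17 + F_15 + F_11 + F_9 + F_7 = 1597 + 610 + 89 + 34 + 13 = 2343.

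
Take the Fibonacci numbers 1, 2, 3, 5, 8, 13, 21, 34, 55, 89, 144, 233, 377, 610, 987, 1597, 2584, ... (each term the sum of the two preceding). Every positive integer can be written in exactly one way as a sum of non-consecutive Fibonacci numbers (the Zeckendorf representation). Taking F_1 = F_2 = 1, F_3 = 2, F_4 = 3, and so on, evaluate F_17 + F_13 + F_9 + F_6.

F_17 + F_13 + F_9 + F_6 = 1597 + 233 + 34 + 8 = 1872.

1872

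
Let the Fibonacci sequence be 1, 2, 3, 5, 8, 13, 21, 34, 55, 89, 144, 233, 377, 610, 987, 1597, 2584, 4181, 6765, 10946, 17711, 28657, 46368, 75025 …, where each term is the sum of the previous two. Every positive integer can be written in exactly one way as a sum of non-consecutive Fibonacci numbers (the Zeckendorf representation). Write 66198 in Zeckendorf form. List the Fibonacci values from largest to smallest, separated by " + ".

subtract 46368 from 66198: 19830 remains
subtract 17711 from 19830: 2119 remains
subtract 1597 from 2119: 522 remains
subtract 377 from 522: 145 remains
subtract 144 from 145: 1 remains
subtract 1 from 1: 0 remains
So 66198 = 46368 + 17711 + 1597 + 377 + 144 + 1, with no two terms consecutive in the sequence.

46368 + 17711 + 1597 + 377 + 144 + 1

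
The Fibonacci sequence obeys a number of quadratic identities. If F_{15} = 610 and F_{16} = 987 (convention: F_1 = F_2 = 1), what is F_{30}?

By the doubling identity F_{2k} = F_k(2F_{k+1} − F_k): F_{30} = 610·(2·987 − 610) = 610·1364 = 832040.

832040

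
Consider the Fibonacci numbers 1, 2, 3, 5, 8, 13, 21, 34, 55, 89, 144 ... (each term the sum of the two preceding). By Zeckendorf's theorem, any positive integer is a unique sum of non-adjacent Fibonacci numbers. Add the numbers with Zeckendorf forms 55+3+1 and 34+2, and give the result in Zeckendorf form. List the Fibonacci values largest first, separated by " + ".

89 + 5 + 1

The two numbers are 59 and 36, so their sum is 95.
95 − 89 = 6
6 − 5 = 1
1 − 1 = 0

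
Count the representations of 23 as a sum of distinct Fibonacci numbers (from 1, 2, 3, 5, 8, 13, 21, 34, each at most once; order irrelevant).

3

Each representation comes from the Zeckendorf form by replacing some F_k with F_{k−1} + F_{k−2} where possible.
23 = 21+2 = 13+8+2 = 13+5+3+2 — 3 representations.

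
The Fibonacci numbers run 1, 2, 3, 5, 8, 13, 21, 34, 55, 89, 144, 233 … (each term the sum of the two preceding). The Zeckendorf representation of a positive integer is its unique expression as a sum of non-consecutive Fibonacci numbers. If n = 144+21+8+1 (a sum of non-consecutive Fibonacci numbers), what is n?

144+21+8+1 = 174.

174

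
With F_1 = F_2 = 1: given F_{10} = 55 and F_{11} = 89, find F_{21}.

10946

By F_{2k+1} = F_k² + F_{k+1}²: F_{21} = 55² + 89² = 3025 + 7921 = 10946.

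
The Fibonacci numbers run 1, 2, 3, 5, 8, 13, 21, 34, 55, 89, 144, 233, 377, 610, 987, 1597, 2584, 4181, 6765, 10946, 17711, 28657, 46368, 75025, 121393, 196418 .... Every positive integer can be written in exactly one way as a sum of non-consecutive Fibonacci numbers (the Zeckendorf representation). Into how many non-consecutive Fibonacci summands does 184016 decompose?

Repeatedly subtract the largest Fibonacci number that fits:
184016: greatest Fibonacci not exceeding it is 121393, leaving 62623
62623: greatest Fibonacci not exceeding it is 46368, leaving 16255
16255: greatest Fibonacci not exceeding it is 10946, leaving 5309
5309: greatest Fibonacci not exceeding it is 4181, leaving 1128
1128: greatest Fibonacci not exceeding it is 987, leaving 141
141: greatest Fibonacci not exceeding it is 89, leaving 52
52: greatest Fibonacci not exceeding it is 34, leaving 18
18: greatest Fibonacci not exceeding it is 13, leaving 5
5: greatest Fibonacci not exceeding it is 5, leaving 0
184016 = 121393 + 46368 + 10946 + 4181 + 987 + 89 + 34 + 13 + 5, which has 9 terms.

9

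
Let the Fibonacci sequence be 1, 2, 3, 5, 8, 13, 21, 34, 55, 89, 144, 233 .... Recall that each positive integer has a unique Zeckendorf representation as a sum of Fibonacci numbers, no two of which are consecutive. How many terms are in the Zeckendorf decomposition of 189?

Greedily peel off the largest Fibonacci term at each step:
subtract 144 from 189: 45 remains
subtract 34 from 45: 11 remains
subtract 8 from 11: 3 remains
subtract 3 from 3: 0 remains
189 = 144 + 34 + 8 + 3, which has 4 terms.

4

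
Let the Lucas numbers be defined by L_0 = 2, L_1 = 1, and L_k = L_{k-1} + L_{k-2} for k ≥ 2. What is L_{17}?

Iterating the recurrence up to L_{9} = 76 and L_{8} = 47:
L_{10} = L_{9} + L_{8} = 76 + 47 = 123
L_{11} = L_{10} + L_{9} = 123 + 76 = 199
L_{12} = L_{11} + L_{10} = 199 + 123 = 322
L_{13} = L_{12} + L_{11} = 322 + 199 = 521
L_{14} = L_{13} + L_{12} = 521 + 322 = 843
L_{15} = L_{14} + L_{13} = 843 + 521 = 1364
L_{16} = L_{15} + L_{14} = 1364 + 843 = 2207
L_{17} = L_{16} + L_{15} = 2207 + 1364 = 3571

3571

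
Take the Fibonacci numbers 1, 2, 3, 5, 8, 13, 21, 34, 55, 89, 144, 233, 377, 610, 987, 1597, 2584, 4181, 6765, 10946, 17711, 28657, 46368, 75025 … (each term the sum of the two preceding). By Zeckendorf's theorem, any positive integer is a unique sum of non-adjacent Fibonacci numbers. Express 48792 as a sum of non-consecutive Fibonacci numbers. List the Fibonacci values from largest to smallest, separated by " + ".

46368 + 1597 + 610 + 144 + 55 + 13 + 5

subtract 46368 from 48792: 2424 remains
subtract 1597 from 2424: 827 remains
subtract 610 from 827: 217 remains
subtract 144 from 217: 73 remains
subtract 55 from 73: 18 remains
subtract 13 from 18: 5 remains
subtract 5 from 5: 0 remains
So 48792 = 46368 + 1597 + 610 + 144 + 55 + 13 + 5, with no two terms consecutive in the sequence.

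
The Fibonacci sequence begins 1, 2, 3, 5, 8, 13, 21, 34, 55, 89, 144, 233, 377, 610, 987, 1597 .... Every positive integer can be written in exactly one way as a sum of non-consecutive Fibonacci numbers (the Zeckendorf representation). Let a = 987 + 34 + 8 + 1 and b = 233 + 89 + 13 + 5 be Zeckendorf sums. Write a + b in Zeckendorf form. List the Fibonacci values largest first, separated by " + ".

987 + 377 + 5 + 1

The two numbers are 1030 and 340, so their sum is 1370.
Repeatedly subtract the largest Fibonacci number that fits:
1370 − 987 = 383
383 − 377 = 6
6 − 5 = 1
1 − 1 = 0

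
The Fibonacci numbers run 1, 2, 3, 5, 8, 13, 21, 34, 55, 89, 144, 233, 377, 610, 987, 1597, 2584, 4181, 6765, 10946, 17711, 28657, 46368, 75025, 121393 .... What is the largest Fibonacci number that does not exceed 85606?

75025 ≤ 85606 < 121393, so the largest Fibonacci number not exceeding 85606 is 75025.

75025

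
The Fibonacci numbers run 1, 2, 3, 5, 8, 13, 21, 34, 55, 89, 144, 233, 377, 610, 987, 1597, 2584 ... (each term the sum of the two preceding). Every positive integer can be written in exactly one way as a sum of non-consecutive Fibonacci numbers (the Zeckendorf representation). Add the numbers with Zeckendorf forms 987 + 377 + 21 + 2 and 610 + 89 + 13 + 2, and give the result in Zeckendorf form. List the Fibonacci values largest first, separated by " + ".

1597 + 377 + 89 + 34 + 3 + 1

The two numbers are 1387 and 714, so their sum is 2101.
Greedily peel off the largest Fibonacci term at each step:
2101 − 1597 = 504
504 − 377 = 127
127 − 89 = 38
38 − 34 = 4
4 − 3 = 1
1 − 1 = 0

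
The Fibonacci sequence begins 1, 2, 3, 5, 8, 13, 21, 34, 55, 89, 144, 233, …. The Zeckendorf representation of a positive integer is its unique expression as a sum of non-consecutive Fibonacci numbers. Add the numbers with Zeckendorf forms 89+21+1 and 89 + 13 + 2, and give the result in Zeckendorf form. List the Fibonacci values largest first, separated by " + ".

The two numbers are 111 and 104, so their sum is 215.
215 − 144 = 71
71 − 55 = 16
16 − 13 = 3
3 − 3 = 0

144 + 55 + 13 + 3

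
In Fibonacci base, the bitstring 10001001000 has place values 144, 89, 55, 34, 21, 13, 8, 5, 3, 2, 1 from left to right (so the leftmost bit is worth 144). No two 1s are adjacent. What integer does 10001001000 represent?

Summing the place values of the 1 bits: 144 + 21 + 5 = 170.

170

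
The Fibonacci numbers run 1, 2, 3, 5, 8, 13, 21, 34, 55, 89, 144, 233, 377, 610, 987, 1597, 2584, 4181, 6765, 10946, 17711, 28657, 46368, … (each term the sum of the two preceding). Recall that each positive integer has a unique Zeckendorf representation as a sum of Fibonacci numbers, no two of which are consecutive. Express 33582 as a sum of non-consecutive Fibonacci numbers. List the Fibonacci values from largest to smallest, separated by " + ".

28657 + 4181 + 610 + 89 + 34 + 8 + 3

Greedily peel off the largest Fibonacci term at each step:
28657 ≤ 33582 < 46368, so take 28657; remainder 4925
4181 ≤ 4925 < 6765, so take 4181; remainder 744
610 ≤ 744 < 987, so take 610; remainder 134
89 ≤ 134 < 144, so take 89; remainder 45
34 ≤ 45 < 55, so take 34; remainder 11
8 ≤ 11 < 13, so take 8; remainder 3
3 ≤ 3 < 5, so take 3; remainder 0
So 33582 = 28657 + 4181 + 610 + 89 + 34 + 8 + 3, with no two terms consecutive in the sequence.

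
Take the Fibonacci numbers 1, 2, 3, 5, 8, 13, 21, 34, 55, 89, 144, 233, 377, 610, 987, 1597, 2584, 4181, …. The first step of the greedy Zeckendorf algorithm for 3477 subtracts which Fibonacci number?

2584 ≤ 3477 < 4181, so the largest Fibonacci number not exceeding 3477 is 2584.

2584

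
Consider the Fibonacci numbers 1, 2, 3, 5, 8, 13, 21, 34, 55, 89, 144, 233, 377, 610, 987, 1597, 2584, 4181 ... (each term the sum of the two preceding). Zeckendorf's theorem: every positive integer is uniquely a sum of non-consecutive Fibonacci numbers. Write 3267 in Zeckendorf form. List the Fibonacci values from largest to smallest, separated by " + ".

subtract 2584 from 3267: 683 remains
subtract 610 from 683: 73 remains
subtract 55 from 73: 18 remains
subtract 13 from 18: 5 remains
subtract 5 from 5: 0 remains
So 3267 = 2584 + 610 + 55 + 13 + 5, with no two terms consecutive in the sequence.

2584 + 610 + 55 + 13 + 5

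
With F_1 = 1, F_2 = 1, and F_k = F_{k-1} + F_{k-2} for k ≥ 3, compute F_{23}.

Iterating the recurrence up to F_{18} = 2584 and F_{17} = 1597:
F_{19} = F_{18} + F_{17} = 2584 + 1597 = 4181
F_{20} = F_{19} + F_{18} = 4181 + 2584 = 6765
F_{21} = F_{20} + F_{19} = 6765 + 4181 = 10946
F_{22} = F_{21} + F_{20} = 10946 + 6765 = 17711
F_{23} = F_{22} + F_{21} = 17711 + 10946 = 28657

28657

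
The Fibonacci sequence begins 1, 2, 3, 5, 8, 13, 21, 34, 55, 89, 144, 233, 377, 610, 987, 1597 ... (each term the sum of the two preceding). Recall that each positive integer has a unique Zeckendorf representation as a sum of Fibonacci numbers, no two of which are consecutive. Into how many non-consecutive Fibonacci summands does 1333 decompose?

5

Greedy algorithm:
1333: greatest Fibonacci not exceeding it is 987, leaving 346
346: greatest Fibonacci not exceeding it is 233, leaving 113
113: greatest Fibonacci not exceeding it is 89, leaving 24
24: greatest Fibonacci not exceeding it is 21, leaving 3
3: greatest Fibonacci not exceeding it is 3, leaving 0
1333 = 987 + 233 + 89 + 21 + 3, which has 5 terms.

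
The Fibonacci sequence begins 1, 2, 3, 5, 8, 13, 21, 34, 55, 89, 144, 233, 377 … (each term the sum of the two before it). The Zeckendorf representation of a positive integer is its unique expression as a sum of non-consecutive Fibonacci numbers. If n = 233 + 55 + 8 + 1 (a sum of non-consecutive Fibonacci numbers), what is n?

233 + 55 + 8 + 1 = 297.

297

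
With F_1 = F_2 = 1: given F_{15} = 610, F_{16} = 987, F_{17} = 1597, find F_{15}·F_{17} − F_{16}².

1

610·1597 − 987² = 974170 − 974169 = 1. (Cassini's identity: F_{k−1}F_{k+1} − F_k² = (−1)^k.)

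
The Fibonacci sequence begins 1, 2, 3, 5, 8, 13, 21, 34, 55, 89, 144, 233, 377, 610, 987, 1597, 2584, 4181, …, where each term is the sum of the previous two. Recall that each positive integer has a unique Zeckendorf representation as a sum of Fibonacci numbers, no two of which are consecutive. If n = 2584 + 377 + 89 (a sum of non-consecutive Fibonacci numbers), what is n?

2584 + 377 + 89 = 3050.

3050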